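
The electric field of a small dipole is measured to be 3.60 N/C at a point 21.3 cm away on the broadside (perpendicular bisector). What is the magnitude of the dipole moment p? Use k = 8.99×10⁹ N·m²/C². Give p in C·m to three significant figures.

p ≈ 3.87×10⁻¹² C·m

In the equatorial plane E = kp/r³, so p = Er³/(k).
p = (3.60)·(0.213)³ / (8.99×10⁹) = 3.870×10⁻¹² C·m.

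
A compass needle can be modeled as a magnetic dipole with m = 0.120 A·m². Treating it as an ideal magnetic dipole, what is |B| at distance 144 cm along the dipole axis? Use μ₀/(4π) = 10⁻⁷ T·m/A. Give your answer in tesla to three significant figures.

B ≈ 8.04×10⁻⁹ T

On axis B = (μ₀/4π)·2m/r³.
B = 2·(10⁻⁷)·(0.120) / (1.44)³ = 8.038×10⁻⁹ T.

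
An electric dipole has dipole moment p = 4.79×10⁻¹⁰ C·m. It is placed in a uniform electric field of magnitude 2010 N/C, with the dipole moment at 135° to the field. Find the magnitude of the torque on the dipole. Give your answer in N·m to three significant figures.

τ ≈ 6.81×10⁻⁷ N·m

Torque on an electric dipole: τ = pE sinθ.
τ = (4.79×10⁻¹⁰)(2010)·sin135° = 6.808×10⁻⁷ N·m.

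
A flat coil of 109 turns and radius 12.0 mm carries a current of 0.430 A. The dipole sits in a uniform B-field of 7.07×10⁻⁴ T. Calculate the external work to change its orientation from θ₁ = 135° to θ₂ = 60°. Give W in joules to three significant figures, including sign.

m = NIA = NIπa² = 109·(0.430)·π·(0.0120)² = 0.0212 A·m².
W_ext = ΔU = −mB cosθ₂ + mB cosθ₁ = mB(cosθ₁ − cosθ₂).
W = (0.0212)(7.07×10⁻⁴)·(cos135° − cos60°) = (1.499×10⁻⁵)·(-1.2071) = -1.809×10⁻⁵ J.

W ≈ -1.81×10⁻⁵ J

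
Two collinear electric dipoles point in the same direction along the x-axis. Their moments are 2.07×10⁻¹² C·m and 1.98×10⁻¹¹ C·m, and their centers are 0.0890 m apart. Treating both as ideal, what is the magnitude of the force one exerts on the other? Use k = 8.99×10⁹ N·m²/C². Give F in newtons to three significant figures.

On-axis field of dipole 1 at distance r: E = 2kp₁/r³. Force on dipole 2 is F = p₂·dE/dr (gradient along axis).
dE/dr = −6kp₁/r⁴, so |F| = 6kp₁p₂/r⁴ (attractive for aligned moments).
F = 6(8.99×10⁹)(2.07×10⁻¹²)(1.98×10⁻¹¹)/(0.0890)⁴ = 3.524×10⁻⁸ N.

F ≈ 3.52×10⁻⁸ N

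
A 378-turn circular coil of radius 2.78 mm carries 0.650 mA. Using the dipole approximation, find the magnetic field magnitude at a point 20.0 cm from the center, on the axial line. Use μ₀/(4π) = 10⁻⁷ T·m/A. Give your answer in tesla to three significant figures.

m = NIA = NIπa² = 378·(6.50×10⁻⁴)·π·(0.00278)² = 5.965×10⁻⁶ A·m².
On axis B = (μ₀/4π)·2m/r³.
B = 2·(10⁻⁷)·(5.965×10⁻⁶) / (0.200)³ = 1.491×10⁻¹⁰ T.

B ≈ 1.49×10⁻¹⁰ T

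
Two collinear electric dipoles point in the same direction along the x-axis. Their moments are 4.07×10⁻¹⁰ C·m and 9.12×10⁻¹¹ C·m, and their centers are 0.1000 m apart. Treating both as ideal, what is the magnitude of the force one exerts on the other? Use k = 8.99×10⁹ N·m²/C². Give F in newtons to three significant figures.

On-axis field of dipole 1 at distance r: E = 2kp₁/r³. Force on dipole 2 is F = p₂·dE/dr (gradient along axis).
dE/dr = −6kp₁/r⁴, so |F| = 6kp₁p₂/r⁴ (attractive for aligned moments).
F = 6(8.99×10⁹)(4.07×10⁻¹⁰)(9.12×10⁻¹¹)/(0.100)⁴ = 2.002×10⁻⁵ N.

F ≈ 2.00×10⁻⁵ N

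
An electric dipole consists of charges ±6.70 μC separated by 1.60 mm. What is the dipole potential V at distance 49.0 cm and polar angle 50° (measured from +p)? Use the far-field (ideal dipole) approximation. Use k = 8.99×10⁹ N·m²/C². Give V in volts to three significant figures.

Dipole moment p = qd = (6.70×10⁻⁶ C)(0.00160 m) = 1.072×10⁻⁸ C·m.
The dipole potential is V = kp cosθ / r².
V = (8.99×10⁹)(1.072×10⁻⁸)·cos50° / (0.490)² = 258.0 V.

V ≈ 258 V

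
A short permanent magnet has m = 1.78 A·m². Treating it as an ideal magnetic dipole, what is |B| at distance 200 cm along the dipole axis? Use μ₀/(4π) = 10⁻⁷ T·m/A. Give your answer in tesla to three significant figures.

On axis B = (μ₀/4π)·2m/r³.
B = 2·(10⁻⁷)·(1.78) / (2.00)³ = 4.450×10⁻⁸ T.

B ≈ 4.45×10⁻⁸ T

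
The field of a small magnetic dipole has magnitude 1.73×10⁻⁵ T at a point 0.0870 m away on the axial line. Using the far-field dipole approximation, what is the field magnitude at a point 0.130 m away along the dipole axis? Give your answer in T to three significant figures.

B ≈ 5.19×10⁻⁶ T

Dipole fields scale as 1/r³ in the far field; the geometry is the same at both points.
B₂ = B₁ · (r₁/r₂)³ = 1.73×10⁻⁵ · (0.0870/0.130)³.
(r₁/r₂)³ = (0.6692)³ = 0.2997.
B₂ ≈ 5.185×10⁻⁶ T.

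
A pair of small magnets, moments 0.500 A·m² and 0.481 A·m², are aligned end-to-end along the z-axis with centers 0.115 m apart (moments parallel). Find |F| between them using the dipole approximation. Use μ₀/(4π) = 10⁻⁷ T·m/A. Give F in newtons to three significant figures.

On-axis B of dipole 1: B = (μ₀/4π)·2m₁/r³. Force on dipole 2: F = m₂·dB/dr.
dB/dr = −(μ₀/4π)·6m₁/r⁴, so |F| = (μ₀/4π)·6m₁m₂/r⁴.
F = 6(10⁻⁷)(0.500)(0.481)/(0.115)⁴ = 8.250×10⁻⁴ N.

F ≈ 8.25×10⁻⁴ N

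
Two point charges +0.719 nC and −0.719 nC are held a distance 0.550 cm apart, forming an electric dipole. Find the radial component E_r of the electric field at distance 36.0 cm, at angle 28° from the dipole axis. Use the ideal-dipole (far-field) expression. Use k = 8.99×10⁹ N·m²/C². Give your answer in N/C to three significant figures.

Dipole moment p = qd = (7.19×10⁻¹⁰ C)(0.00550 m) = 3.955×10⁻¹² C·m.
For a dipole, E_r = (2kp cosθ)/r³.
kp/r³ = (8.99×10⁹)(3.955×10⁻¹²)/(0.360)³ = 0.7621 N/C.
E_r = 2·0.7621·cos28° = 1.346 N/C.

E_r ≈ 1.35 N/C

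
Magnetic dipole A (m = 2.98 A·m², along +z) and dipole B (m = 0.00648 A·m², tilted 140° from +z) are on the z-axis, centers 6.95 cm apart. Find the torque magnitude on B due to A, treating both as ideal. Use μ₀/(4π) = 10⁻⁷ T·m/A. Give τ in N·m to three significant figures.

Dipole B is on the axis of dipole A, so B₁ there is axial: B₁ = (μ₀/4π)·2m₁/r³ along +z.
B₁ = 2(10⁻⁷)(2.98)/(0.0695)³ = 0.001775 T.
τ = m₂ B₁ sinθ.
τ = (0.00648)(0.001775)·sin140° = 7.395×10⁻⁶ N·m.

τ ≈ 7.39×10⁻⁶ N·m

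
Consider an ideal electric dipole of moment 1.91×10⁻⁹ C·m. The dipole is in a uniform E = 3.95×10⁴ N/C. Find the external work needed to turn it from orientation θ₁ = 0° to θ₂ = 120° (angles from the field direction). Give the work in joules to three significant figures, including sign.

W ≈ 1.13×10⁻⁴ J

W_ext = ΔU = U(θ₂) − U(θ₁) = −pE cosθ₂ − (−pE cosθ₁) = pE(cosθ₁ − cosθ₂).
W = (1.91×10⁻⁹)(3.95×10⁴)·(cos0° − cos120°) = (7.544×10⁻⁵)·(+1.5000) = 1.132×10⁻⁴ J.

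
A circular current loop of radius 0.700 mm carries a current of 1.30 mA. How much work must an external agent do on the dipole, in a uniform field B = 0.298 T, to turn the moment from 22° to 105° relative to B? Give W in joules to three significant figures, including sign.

Magnetic moment m = IA = Iπa² = (0.00130)·π·(7.00×10⁻⁴)² = 2.001×10⁻⁹ A·m².
W_ext = ΔU = −mB cosθ₂ + mB cosθ₁ = mB(cosθ₁ − cosθ₂).
W = (2.001×10⁻⁹)(0.298)·(cos22° − cos105°) = (5.963×10⁻¹⁰)·(+1.1860) = 7.072×10⁻¹⁰ J.

W ≈ 7.07×10⁻¹⁰ J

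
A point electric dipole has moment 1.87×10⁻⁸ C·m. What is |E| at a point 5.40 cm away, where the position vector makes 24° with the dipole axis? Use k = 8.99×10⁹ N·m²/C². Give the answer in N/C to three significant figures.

E ≈ 2.00×10⁶ N/C

At angle θ the dipole field magnitude is E = (kp/r³)·√(1 + 3cos²θ).
kp/r³ = (8.99×10⁹)(1.87×10⁻⁸) / (0.0540)³ = 1.068×10⁶ N/C.
√(1 + 3cos²24°) = √(1 + 3·0.8346) = √3.5037 ≈ 1.8718.
E ≈ 1.068×10⁶ × 1.872 = 1.998×10⁶ N/C.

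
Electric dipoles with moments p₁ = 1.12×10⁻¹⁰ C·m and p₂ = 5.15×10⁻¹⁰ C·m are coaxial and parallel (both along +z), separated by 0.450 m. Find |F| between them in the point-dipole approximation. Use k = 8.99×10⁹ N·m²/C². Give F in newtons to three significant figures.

On-axis field of dipole 1 at distance r: E = 2kp₁/r³. Force on dipole 2 is F = p₂·dE/dr (gradient along axis).
dE/dr = −6kp₁/r⁴, so |F| = 6kp₁p₂/r⁴ (attractive for aligned moments).
F = 6(8.99×10⁹)(1.12×10⁻¹⁰)(5.15×10⁻¹⁰)/(0.450)⁴ = 7.587×10⁻⁸ N.

F ≈ 7.59×10⁻⁸ N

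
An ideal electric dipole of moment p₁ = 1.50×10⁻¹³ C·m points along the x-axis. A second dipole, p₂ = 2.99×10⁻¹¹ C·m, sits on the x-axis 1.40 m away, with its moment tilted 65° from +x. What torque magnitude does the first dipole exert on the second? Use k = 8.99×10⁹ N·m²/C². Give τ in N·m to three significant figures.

The second dipole sits on the axis of the first, so the field there is axial: E₁ = 2kp₁/r³ along +x.
E₁ = 2(8.99×10⁹)(1.50×10⁻¹³)/(1.40)³ = 9.829×10⁻⁴ N/C.
Torque on the second dipole: τ = p₂ E₁ sinθ.
τ = (2.99×10⁻¹¹)(9.829×10⁻⁴)·sin65° = 2.663×10⁻¹⁴ N·m.

τ ≈ 2.66×10⁻¹⁴ N·m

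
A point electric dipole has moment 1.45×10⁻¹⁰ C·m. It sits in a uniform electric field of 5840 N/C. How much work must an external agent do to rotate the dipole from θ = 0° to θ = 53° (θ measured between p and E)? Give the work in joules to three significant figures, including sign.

W_ext = ΔU = U(θ₂) − U(θ₁) = −pE cosθ₂ − (−pE cosθ₁) = pE(cosθ₁ − cosθ₂).
W = (1.45×10⁻¹⁰)(5840)·(cos0° − cos53°) = (8.468×10⁻⁷)·(+0.3982) = 3.372×10⁻⁷ J.

W ≈ 3.37×10⁻⁷ J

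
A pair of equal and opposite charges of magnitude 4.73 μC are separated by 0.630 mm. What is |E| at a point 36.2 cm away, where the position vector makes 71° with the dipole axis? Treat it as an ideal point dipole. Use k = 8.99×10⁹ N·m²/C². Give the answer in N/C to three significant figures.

Dipole moment p = qd = (4.73×10⁻⁶ C)(6.30×10⁻⁴ m) = 2.98×10⁻⁹ C·m.
At angle θ the dipole field magnitude is E = (kp/r³)·√(1 + 3cos²θ).
kp/r³ = (8.99×10⁹)(2.98×10⁻⁹) / (0.362)³ = 564.7 N/C.
√(1 + 3cos²71°) = √(1 + 3·0.1060) = √1.3180 ≈ 1.1480.
E ≈ 564.7 × 1.148 = 648.3 N/C.

E ≈ 648 N/C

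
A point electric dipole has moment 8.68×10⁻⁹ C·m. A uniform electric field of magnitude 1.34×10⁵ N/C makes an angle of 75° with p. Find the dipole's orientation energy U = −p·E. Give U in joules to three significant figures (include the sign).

U ≈ -3.01×10⁻⁴ J

U = −p·E = −pE cosθ.
U = −(8.68×10⁻⁹)(1.34×10⁵)·cos75° = -3.010×10⁻⁴ J.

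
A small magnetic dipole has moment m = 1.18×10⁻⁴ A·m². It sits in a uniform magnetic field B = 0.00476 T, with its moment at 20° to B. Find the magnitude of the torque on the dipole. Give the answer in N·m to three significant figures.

Torque on a magnetic dipole: τ = mB sinθ.
τ = (1.18×10⁻⁴)(0.00476)·sin20° = 1.921×10⁻⁷ N·m.

τ ≈ 1.92×10⁻⁷ N·m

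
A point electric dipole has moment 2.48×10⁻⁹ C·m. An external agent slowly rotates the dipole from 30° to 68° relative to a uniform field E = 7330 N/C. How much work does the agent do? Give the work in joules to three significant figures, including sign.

W ≈ 8.93×10⁻⁶ J

W_ext = ΔU = U(θ₂) − U(θ₁) = −pE cosθ₂ − (−pE cosθ₁) = pE(cosθ₁ − cosθ₂).
W = (2.48×10⁻⁹)(7330)·(cos30° − cos68°) = (1.818×10⁻⁵)·(+0.4914) = 8.933×10⁻⁶ J.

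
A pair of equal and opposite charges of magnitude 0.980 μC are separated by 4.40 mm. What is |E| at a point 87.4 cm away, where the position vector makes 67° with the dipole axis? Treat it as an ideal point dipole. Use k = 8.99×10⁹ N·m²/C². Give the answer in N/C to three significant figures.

E ≈ 70.1 N/C

Dipole moment p = qd = (9.80×10⁻⁷ C)(0.00440 m) = 4.312×10⁻⁹ C·m.
At angle θ the dipole field magnitude is E = (kp/r³)·√(1 + 3cos²θ).
kp/r³ = (8.99×10⁹)(4.312×10⁻⁹) / (0.874)³ = 58.06 N/C.
√(1 + 3cos²67°) = √(1 + 3·0.1527) = √1.4580 ≈ 1.2075.
E ≈ 58.06 × 1.207 = 70.11 N/C.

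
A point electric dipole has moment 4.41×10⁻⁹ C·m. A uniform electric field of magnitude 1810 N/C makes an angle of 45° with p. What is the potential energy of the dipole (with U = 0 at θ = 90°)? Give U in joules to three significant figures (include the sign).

U ≈ -5.64×10⁻⁶ J

U = −p·E = −pE cosθ.
U = −(4.41×10⁻⁹)(1810)·cos45° = -5.644×10⁻⁶ J.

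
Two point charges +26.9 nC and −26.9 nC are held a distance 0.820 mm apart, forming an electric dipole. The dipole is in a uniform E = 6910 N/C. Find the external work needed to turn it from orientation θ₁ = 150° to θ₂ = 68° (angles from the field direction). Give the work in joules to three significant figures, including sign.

Dipole moment p = qd = (2.69×10⁻⁸ C)(8.20×10⁻⁴ m) = 2.206×10⁻¹¹ C·m.
W_ext = ΔU = U(θ₂) − U(θ₁) = −pE cosθ₂ − (−pE cosθ₁) = pE(cosθ₁ − cosθ₂).
W = (2.206×10⁻¹¹)(6910)·(cos150° − cos68°) = (1.524×10⁻⁷)·(-1.2406) = -1.891×10⁻⁷ J.

W ≈ -1.89×10⁻⁷ J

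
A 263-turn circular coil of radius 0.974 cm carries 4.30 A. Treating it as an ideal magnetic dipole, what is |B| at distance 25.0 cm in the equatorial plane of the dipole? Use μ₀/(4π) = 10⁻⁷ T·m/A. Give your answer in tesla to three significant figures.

B ≈ 2.16×10⁻⁶ T

m = NIA = NIπa² = 263·(4.30)·π·(0.00974)² = 0.337 A·m².
In the equatorial plane B = (μ₀/4π)·m/r³ (half the axial value).
B = (10⁻⁷)·(0.337) / (0.250)³ = 2.157×10⁻⁶ T.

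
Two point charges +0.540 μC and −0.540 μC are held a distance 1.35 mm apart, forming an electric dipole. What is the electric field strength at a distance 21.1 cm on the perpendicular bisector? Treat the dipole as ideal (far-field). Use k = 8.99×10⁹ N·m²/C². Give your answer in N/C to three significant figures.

E ≈ 698 N/C

Dipole moment p = qd = (5.40×10⁻⁷ C)(0.00135 m) = 7.29×10⁻¹⁰ C·m.
In the equatorial plane E = kp/r³.
E = (8.99×10⁹)(7.29×10⁻¹⁰) / (0.211)³ = 697.7 N/C.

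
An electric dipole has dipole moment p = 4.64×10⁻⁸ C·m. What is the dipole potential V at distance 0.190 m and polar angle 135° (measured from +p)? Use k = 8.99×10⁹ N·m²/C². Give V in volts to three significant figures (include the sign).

The dipole potential is V = kp cosθ / r².
V = (8.99×10⁹)(4.64×10⁻⁸)·cos135° / (0.190)² = -8171 V.

V ≈ -8170 V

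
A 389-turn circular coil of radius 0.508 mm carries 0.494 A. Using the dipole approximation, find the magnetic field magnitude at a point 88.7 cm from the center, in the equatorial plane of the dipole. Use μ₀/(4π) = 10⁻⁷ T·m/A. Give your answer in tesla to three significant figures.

m = NIA = NIπa² = 389·(0.494)·π·(5.08×10⁻⁴)² = 1.558×10⁻⁴ A·m².
In the equatorial plane B = (μ₀/4π)·m/r³ (half the axial value).
B = (10⁻⁷)·(1.558×10⁻⁴) / (0.887)³ = 2.233×10⁻¹¹ T.

B ≈ 2.23×10⁻¹¹ T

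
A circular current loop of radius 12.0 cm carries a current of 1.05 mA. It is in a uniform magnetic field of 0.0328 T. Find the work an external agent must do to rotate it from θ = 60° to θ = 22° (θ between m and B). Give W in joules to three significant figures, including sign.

Magnetic moment m = IA = Iπa² = (0.00105)·π·(0.120)² = 4.75×10⁻⁵ A·m².
W_ext = ΔU = −mB cosθ₂ + mB cosθ₁ = mB(cosθ₁ − cosθ₂).
W = (4.75×10⁻⁵)(0.0328)·(cos60° − cos22°) = (1.558×10⁻⁶)·(-0.4272) = -6.656×10⁻⁷ J.

W ≈ -6.66×10⁻⁷ J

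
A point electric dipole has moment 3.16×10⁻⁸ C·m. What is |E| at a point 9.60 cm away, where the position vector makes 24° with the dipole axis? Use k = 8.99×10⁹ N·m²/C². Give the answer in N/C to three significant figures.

At angle θ the dipole field magnitude is E = (kp/r³)·√(1 + 3cos²θ).
kp/r³ = (8.99×10⁹)(3.16×10⁻⁸) / (0.0960)³ = 3.211×10⁵ N/C.
√(1 + 3cos²24°) = √(1 + 3·0.8346) = √3.5037 ≈ 1.8718.
E ≈ 3.211×10⁵ × 1.872 = 6.010×10⁵ N/C.

E ≈ 6.01×10⁵ N/C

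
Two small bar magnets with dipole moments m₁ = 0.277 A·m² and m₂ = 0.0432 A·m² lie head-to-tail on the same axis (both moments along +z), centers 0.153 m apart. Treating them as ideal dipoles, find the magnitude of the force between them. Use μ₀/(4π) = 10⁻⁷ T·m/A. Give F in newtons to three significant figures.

F ≈ 1.31×10⁻⁵ N

On-axis B of dipole 1: B = (μ₀/4π)·2m₁/r³. Force on dipole 2: F = m₂·dB/dr.
dB/dr = −(μ₀/4π)·6m₁/r⁴, so |F| = (μ₀/4π)·6m₁m₂/r⁴.
F = 6(10⁻⁷)(0.277)(0.0432)/(0.153)⁴ = 1.310×10⁻⁵ N.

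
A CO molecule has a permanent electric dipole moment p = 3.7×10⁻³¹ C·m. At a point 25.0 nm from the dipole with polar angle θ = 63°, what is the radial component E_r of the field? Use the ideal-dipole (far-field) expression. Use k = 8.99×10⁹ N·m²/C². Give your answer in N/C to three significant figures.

E_r ≈ 193 N/C

For a dipole, E_r = (2kp cosθ)/r³.
kp/r³ = (8.99×10⁹)(3.70×10⁻³¹)/(2.50×10⁻⁸)³ = 212.9 N/C.
E_r = 2·212.9·cos63° = 193.3 N/C.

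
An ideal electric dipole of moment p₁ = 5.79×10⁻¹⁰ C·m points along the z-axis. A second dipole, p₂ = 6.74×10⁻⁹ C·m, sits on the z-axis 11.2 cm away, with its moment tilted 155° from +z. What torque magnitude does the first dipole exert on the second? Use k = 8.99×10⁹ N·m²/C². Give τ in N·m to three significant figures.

The second dipole sits on the axis of the first, so the field there is axial: E₁ = 2kp₁/r³ along +z.
E₁ = 2(8.99×10⁹)(5.79×10⁻¹⁰)/(0.112)³ = 7410 N/C.
Torque on the second dipole: τ = p₂ E₁ sinθ.
τ = (6.74×10⁻⁹)(7410)·sin155° = 2.111×10⁻⁵ N·m.

τ ≈ 2.11×10⁻⁵ N·m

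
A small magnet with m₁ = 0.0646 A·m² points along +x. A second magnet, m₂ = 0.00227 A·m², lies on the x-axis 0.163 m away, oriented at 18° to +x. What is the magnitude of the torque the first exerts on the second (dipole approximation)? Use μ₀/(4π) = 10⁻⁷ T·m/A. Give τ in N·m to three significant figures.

τ ≈ 2.09×10⁻⁹ N·m

Dipole B is on the axis of dipole A, so B₁ there is axial: B₁ = (μ₀/4π)·2m₁/r³ along +x.
B₁ = 2(10⁻⁷)(0.0646)/(0.163)³ = 2.983×10⁻⁶ T.
τ = m₂ B₁ sinθ.
τ = (0.00227)(2.983×10⁻⁶)·sin18° = 2.093×10⁻⁹ N·m.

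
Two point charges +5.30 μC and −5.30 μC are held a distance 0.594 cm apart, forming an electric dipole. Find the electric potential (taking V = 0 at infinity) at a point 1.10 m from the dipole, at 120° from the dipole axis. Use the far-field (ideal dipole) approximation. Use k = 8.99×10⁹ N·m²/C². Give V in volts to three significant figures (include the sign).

Dipole moment p = qd = (5.30×10⁻⁶ C)(0.00594 m) = 3.148×10⁻⁸ C·m.
The dipole potential is V = kp cosθ / r².
V = (8.99×10⁹)(3.148×10⁻⁸)·cos120° / (1.10)² = -116.9 V.

V ≈ -117 V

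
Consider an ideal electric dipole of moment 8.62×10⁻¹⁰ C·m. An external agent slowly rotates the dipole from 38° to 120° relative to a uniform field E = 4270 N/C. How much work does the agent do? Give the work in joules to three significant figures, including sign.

W ≈ 4.74×10⁻⁶ J

W_ext = ΔU = U(θ₂) − U(θ₁) = −pE cosθ₂ − (−pE cosθ₁) = pE(cosθ₁ − cosθ₂).
W = (8.62×10⁻¹⁰)(4270)·(cos38° − cos120°) = (3.681×10⁻⁶)·(+1.2880) = 4.741×10⁻⁶ J.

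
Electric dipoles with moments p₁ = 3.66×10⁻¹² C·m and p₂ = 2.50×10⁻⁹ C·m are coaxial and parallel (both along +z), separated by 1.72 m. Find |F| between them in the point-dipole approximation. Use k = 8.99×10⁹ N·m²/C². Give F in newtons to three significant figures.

F ≈ 5.64×10⁻¹¹ N

On-axis field of dipole 1 at distance r: E = 2kp₁/r³. Force on dipole 2 is F = p₂·dE/dr (gradient along axis).
dE/dr = −6kp₁/r⁴, so |F| = 6kp₁p₂/r⁴ (attractive for aligned moments).
F = 6(8.99×10⁹)(3.66×10⁻¹²)(2.50×10⁻⁹)/(1.72)⁴ = 5.639×10⁻¹¹ N.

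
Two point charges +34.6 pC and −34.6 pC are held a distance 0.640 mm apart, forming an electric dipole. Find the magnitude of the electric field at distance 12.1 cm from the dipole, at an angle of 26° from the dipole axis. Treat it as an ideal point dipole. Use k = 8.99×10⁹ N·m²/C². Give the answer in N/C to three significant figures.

E ≈ 0.208 N/C

Dipole moment p = qd = (3.46×10⁻¹¹ C)(6.40×10⁻⁴ m) = 2.214×10⁻¹⁴ C·m.
At angle θ the dipole field magnitude is E = (kp/r³)·√(1 + 3cos²θ).
kp/r³ = (8.99×10⁹)(2.214×10⁻¹⁴) / (0.121)³ = 0.1124 N/C.
√(1 + 3cos²26°) = √(1 + 3·0.8078) = √3.4235 ≈ 1.8503.
E ≈ 0.1124 × 1.850 = 0.2079 N/C.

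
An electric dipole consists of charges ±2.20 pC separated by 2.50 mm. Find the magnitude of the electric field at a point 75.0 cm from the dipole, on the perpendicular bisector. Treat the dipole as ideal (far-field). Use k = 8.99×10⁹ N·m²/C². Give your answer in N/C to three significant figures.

Dipole moment p = qd = (2.20×10⁻¹² C)(0.00250 m) = 5.50×10⁻¹⁵ C·m.
On the perpendicular bisector E = kp/r³ (half the axial value at the same distance).
E = (8.99×10⁹)(5.50×10⁻¹⁵) / (0.750)³ = 1.172×10⁻⁴ N/C.

E ≈ 1.17×10⁻⁴ N/C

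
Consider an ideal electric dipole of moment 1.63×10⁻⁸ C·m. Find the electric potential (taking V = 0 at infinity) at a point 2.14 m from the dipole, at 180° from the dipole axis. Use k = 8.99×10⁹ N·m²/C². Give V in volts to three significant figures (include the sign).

The dipole potential is V = kp cosθ / r².
V = (8.99×10⁹)(1.63×10⁻⁸)·cos180° / (2.14)² = -32.00 V.

V ≈ -32.0 V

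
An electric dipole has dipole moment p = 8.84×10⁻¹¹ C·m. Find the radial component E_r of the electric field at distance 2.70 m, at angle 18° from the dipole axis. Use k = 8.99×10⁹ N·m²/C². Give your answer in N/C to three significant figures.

E_r ≈ 0.0768 N/C

For a dipole, E_r = (2kp cosθ)/r³.
kp/r³ = (8.99×10⁹)(8.84×10⁻¹¹)/(2.70)³ = 0.04038 N/C.
E_r = 2·0.04038·cos18° = 0.07680 N/C.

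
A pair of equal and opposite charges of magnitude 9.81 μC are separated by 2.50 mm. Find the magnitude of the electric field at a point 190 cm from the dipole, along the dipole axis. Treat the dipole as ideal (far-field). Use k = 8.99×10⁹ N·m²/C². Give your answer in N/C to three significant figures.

E ≈ 64.3 N/C

Dipole moment p = qd = (9.81×10⁻⁶ C)(0.00250 m) = 2.453×10⁻⁸ C·m.
On the dipole axis E = 2kp/r³.
E = 2·(8.99×10⁹)(2.453×10⁻⁸) / (1.90)³ = 64.30 N/C.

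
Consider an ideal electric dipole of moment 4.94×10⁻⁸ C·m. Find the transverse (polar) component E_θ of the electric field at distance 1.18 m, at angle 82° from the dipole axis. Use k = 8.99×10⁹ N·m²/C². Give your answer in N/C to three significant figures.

For a dipole, E_θ = (kp sinθ)/r³.
kp/r³ = (8.99×10⁹)(4.94×10⁻⁸)/(1.18)³ = 270.3 N/C.
E_θ = 270.3·sin82° = 267.7 N/C.

E_θ ≈ 268 N/C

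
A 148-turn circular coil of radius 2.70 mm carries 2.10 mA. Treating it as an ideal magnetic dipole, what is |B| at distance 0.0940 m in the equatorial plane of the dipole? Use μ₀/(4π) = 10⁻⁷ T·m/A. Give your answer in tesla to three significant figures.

B ≈ 8.57×10⁻¹⁰ T

m = NIA = NIπa² = 148·(0.00210)·π·(0.00270)² = 7.118×10⁻⁶ A·m².
In the equatorial plane B = (μ₀/4π)·m/r³ (half the axial value).
B = (10⁻⁷)·(7.118×10⁻⁶) / (0.0940)³ = 8.570×10⁻¹⁰ T.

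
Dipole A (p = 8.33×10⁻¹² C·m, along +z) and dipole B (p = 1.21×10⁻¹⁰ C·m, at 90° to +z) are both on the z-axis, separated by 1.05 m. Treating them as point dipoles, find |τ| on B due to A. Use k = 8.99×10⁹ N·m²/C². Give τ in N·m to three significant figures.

τ ≈ 1.57×10⁻¹¹ N·m

The second dipole sits on the axis of the first, so the field there is axial: E₁ = 2kp₁/r³ along +z.
E₁ = 2(8.99×10⁹)(8.33×10⁻¹²)/(1.05)³ = 0.1294 N/C.
Torque on the second dipole: τ = p₂ E₁ sinθ.
τ = (1.21×10⁻¹⁰)(0.1294)·sin90° = 1.565×10⁻¹¹ N·m.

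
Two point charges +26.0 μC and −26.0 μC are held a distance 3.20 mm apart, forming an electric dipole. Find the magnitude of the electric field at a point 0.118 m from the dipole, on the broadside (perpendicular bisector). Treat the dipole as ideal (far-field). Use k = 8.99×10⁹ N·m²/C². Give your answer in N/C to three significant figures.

Dipole moment p = qd = (2.60×10⁻⁵ C)(0.00320 m) = 8.32×10⁻⁸ C·m.
In the equatorial plane E = kp/r³.
E = (8.99×10⁹)(8.32×10⁻⁸) / (0.118)³ = 4.552×10⁵ N/C.

E ≈ 4.55×10⁵ N/C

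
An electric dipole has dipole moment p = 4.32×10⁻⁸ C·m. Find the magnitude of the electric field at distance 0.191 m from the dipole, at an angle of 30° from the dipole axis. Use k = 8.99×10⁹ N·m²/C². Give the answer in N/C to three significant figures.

At angle θ the dipole field magnitude is E = (kp/r³)·√(1 + 3cos²θ).
kp/r³ = (8.99×10⁹)(4.32×10⁻⁸) / (0.191)³ = 5.574×10⁴ N/C.
√(1 + 3cos²30°) = √(1 + 3·0.7500) = √3.2500 ≈ 1.8028.
E ≈ 5.574×10⁴ × 1.803 = 1.005×10⁵ N/C.

E ≈ 1.00×10⁵ N/C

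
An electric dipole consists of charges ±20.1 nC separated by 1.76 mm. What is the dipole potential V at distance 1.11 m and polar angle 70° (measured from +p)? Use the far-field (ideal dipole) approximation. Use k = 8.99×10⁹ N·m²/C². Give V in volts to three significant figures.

Dipole moment p = qd = (2.01×10⁻⁸ C)(0.00176 m) = 3.538×10⁻¹¹ C·m.
The dipole potential is V = kp cosθ / r².
V = (8.99×10⁹)(3.538×10⁻¹¹)·cos70° / (1.11)² = 0.08829 V.

V ≈ 0.0883 V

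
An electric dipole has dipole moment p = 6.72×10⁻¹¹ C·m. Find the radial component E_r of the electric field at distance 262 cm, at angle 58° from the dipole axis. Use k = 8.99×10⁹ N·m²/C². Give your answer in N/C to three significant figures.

E_r ≈ 0.0356 N/C

For a dipole, E_r = (2kp cosθ)/r³.
kp/r³ = (8.99×10⁹)(6.72×10⁻¹¹)/(2.62)³ = 0.03359 N/C.
E_r = 2·0.03359·cos58° = 0.03560 N/C.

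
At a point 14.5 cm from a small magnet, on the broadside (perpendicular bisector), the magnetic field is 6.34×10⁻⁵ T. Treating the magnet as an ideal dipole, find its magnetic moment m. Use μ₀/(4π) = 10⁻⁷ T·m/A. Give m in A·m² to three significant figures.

In the equatorial plane B = (μ₀/4π)·m/r³, so m = Br³·4π/(μ₀).
m = (6.34×10⁻⁵)·(0.145)³ / (10⁻⁷) = 1.933 A·m².

m ≈ 1.93 A·m²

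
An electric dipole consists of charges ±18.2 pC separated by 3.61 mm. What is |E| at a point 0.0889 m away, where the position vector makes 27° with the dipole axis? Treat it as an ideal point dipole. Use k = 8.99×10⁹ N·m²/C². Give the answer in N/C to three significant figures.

Dipole moment p = qd = (1.82×10⁻¹¹ C)(0.00361 m) = 6.57×10⁻¹⁴ C·m.
At angle θ the dipole field magnitude is E = (kp/r³)·√(1 + 3cos²θ).
kp/r³ = (8.99×10⁹)(6.57×10⁻¹⁴) / (0.0889)³ = 0.8407 N/C.
√(1 + 3cos²27°) = √(1 + 3·0.7939) = √3.3817 ≈ 1.8389.
E ≈ 0.8407 × 1.839 = 1.546 N/C.

E ≈ 1.55 N/C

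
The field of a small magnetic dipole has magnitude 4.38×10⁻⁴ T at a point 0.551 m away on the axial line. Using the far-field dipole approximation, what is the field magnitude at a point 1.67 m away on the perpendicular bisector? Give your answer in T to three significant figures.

Dipole fields scale as 1/r³ in the far field.
The axial field is twice the equatorial field at the same r, so the geometry factor is 1/2.
B₂ = B₁ · (1/2) · (r₁/r₂)³ = 4.38×10⁻⁴ · 0.5 · (0.551/1.67)³.
(r₁/r₂)³ = (0.3299)³ = 0.03592.
B₂ ≈ 7.866×10⁻⁶ T.

B ≈ 7.87×10⁻⁶ T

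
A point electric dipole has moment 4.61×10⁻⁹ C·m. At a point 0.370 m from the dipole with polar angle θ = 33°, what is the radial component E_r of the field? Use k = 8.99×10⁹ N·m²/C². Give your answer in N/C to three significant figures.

E_r ≈ 1370 N/C

For a dipole, E_r = (2kp cosθ)/r³.
kp/r³ = (8.99×10⁹)(4.61×10⁻⁹)/(0.370)³ = 818.2 N/C.
E_r = 2·818.2·cos33° = 1372 N/C.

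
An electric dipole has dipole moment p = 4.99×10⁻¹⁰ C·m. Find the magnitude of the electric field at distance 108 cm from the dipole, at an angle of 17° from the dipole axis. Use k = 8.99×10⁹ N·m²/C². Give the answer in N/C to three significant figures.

At angle θ the dipole field magnitude is E = (kp/r³)·√(1 + 3cos²θ).
kp/r³ = (8.99×10⁹)(4.99×10⁻¹⁰) / (1.08)³ = 3.561 N/C.
√(1 + 3cos²17°) = √(1 + 3·0.9145) = √3.7436 ≈ 1.9348.
E ≈ 3.561 × 1.935 = 6.890 N/C.

E ≈ 6.89 N/C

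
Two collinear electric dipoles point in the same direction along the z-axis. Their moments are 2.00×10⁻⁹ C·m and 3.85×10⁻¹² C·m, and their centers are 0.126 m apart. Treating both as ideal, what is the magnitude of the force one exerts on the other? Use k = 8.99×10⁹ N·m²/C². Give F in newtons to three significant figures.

F ≈ 1.65×10⁻⁶ N

On-axis field of dipole 1 at distance r: E = 2kp₁/r³. Force on dipole 2 is F = p₂·dE/dr (gradient along axis).
dE/dr = −6kp₁/r⁴, so |F| = 6kp₁p₂/r⁴ (attractive for aligned moments).
F = 6(8.99×10⁹)(2.00×10⁻⁹)(3.85×10⁻¹²)/(0.126)⁴ = 1.648×10⁻⁶ N.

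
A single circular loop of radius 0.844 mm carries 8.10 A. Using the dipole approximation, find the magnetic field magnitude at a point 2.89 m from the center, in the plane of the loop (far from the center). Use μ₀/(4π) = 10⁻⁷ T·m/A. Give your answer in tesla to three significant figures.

B ≈ 7.51×10⁻¹⁴ T

Magnetic moment m = IA = Iπa² = (8.10)·π·(8.44×10⁻⁴)² = 1.813×10⁻⁵ A·m².
In the equatorial plane B = (μ₀/4π)·m/r³ (half the axial value).
B = (10⁻⁷)·(1.813×10⁻⁵) / (2.89)³ = 7.511×10⁻¹⁴ T.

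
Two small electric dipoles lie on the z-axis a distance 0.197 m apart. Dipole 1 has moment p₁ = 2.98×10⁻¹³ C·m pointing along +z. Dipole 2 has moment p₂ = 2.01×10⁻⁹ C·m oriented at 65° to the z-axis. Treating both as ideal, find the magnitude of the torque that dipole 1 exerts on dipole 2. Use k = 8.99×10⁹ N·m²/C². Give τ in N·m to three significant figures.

τ ≈ 1.28×10⁻⁹ N·m

The second dipole sits on the axis of the first, so the field there is axial: E₁ = 2kp₁/r³ along +z.
E₁ = 2(8.99×10⁹)(2.98×10⁻¹³)/(0.197)³ = 0.7008 N/C.
Torque on the second dipole: τ = p₂ E₁ sinθ.
τ = (2.01×10⁻⁹)(0.7008)·sin65° = 1.277×10⁻⁹ N·m.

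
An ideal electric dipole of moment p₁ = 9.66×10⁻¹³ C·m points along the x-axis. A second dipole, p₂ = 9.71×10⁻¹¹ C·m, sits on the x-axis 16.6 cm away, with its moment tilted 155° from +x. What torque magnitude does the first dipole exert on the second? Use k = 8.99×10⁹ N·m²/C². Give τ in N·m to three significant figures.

The second dipole sits on the axis of the first, so the field there is axial: E₁ = 2kp₁/r³ along +x.
E₁ = 2(8.99×10⁹)(9.66×10⁻¹³)/(0.166)³ = 3.797 N/C.
Torque on the second dipole: τ = p₂ E₁ sinθ.
τ = (9.71×10⁻¹¹)(3.797)·sin155° = 1.558×10⁻¹⁰ N·m.

τ ≈ 1.56×10⁻¹⁰ N·m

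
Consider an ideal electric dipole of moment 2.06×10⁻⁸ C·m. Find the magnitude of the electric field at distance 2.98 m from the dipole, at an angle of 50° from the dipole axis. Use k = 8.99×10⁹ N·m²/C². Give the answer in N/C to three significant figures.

At angle θ the dipole field magnitude is E = (kp/r³)·√(1 + 3cos²θ).
kp/r³ = (8.99×10⁹)(2.06×10⁻⁸) / (2.98)³ = 6.998 N/C.
√(1 + 3cos²50°) = √(1 + 3·0.4132) = √2.2395 ≈ 1.4965.
E ≈ 6.998 × 1.497 = 10.47 N/C.

E ≈ 10.5 N/C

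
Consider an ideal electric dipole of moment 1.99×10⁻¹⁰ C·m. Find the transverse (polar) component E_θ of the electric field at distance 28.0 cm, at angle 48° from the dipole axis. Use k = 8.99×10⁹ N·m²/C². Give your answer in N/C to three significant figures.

For a dipole, E_θ = (kp sinθ)/r³.
kp/r³ = (8.99×10⁹)(1.99×10⁻¹⁰)/(0.280)³ = 81.50 N/C.
E_θ = 81.50·sin48° = 60.56 N/C.

E_θ ≈ 60.6 N/C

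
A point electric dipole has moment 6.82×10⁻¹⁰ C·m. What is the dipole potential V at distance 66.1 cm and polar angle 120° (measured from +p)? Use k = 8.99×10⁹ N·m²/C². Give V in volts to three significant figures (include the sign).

V ≈ -7.02 V

The dipole potential is V = kp cosθ / r².
V = (8.99×10⁹)(6.82×10⁻¹⁰)·cos120° / (0.661)² = -7.016 V.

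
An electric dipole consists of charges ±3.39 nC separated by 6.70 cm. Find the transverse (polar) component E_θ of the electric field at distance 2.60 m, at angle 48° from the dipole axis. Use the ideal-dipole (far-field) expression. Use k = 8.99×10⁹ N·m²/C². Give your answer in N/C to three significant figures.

Dipole moment p = qd = (3.39×10⁻⁹ C)(0.0670 m) = 2.271×10⁻¹⁰ C·m.
For a dipole, E_θ = (kp sinθ)/r³.
kp/r³ = (8.99×10⁹)(2.271×10⁻¹⁰)/(2.60)³ = 0.1162 N/C.
E_θ = 0.1162·sin48° = 0.08632 N/C.

E_θ ≈ 0.0863 N/C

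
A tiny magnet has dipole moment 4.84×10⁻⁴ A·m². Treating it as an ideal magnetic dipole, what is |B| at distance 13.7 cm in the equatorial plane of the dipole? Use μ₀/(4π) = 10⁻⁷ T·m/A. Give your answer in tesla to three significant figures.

B ≈ 1.88×10⁻⁸ T

In the equatorial plane B = (μ₀/4π)·m/r³ (half the axial value).
B = (10⁻⁷)·(4.84×10⁻⁴) / (0.137)³ = 1.882×10⁻⁸ T.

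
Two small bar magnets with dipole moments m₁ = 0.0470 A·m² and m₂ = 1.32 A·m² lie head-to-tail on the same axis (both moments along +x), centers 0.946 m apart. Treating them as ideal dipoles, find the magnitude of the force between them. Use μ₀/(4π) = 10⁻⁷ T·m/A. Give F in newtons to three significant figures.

F ≈ 4.65×10⁻⁸ N

On-axis B of dipole 1: B = (μ₀/4π)·2m₁/r³. Force on dipole 2: F = m₂·dB/dr.
dB/dr = −(μ₀/4π)·6m₁/r⁴, so |F| = (μ₀/4π)·6m₁m₂/r⁴.
F = 6(10⁻⁷)(0.0470)(1.32)/(0.946)⁴ = 4.648×10⁻⁸ N.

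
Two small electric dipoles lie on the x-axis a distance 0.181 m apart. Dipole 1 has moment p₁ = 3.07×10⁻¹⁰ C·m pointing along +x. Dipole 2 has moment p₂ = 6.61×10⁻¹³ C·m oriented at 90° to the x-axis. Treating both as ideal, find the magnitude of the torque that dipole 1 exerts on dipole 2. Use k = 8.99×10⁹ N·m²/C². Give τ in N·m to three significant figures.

The second dipole sits on the axis of the first, so the field there is axial: E₁ = 2kp₁/r³ along +x.
E₁ = 2(8.99×10⁹)(3.07×10⁻¹⁰)/(0.181)³ = 930.9 N/C.
Torque on the second dipole: τ = p₂ E₁ sinθ.
τ = (6.61×10⁻¹³)(930.9)·sin90° = 6.153×10⁻¹⁰ N·m.

τ ≈ 6.15×10⁻¹⁰ N·m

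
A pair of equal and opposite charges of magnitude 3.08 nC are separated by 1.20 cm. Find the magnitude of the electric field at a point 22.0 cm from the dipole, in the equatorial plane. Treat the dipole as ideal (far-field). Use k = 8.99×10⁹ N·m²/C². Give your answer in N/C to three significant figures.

E ≈ 31.2 N/C

Dipole moment p = qd = (3.08×10⁻⁹ C)(0.0120 m) = 3.696×10⁻¹¹ C·m.
In the equatorial plane E = kp/r³.
E = (8.99×10⁹)(3.696×10⁻¹¹) / (0.220)³ = 31.20 N/C.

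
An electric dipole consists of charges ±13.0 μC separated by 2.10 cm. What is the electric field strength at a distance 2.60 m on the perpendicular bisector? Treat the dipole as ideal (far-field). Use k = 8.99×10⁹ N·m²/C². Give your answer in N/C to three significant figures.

Dipole moment p = qd = (1.30×10⁻⁵ C)(0.0210 m) = 2.73×10⁻⁷ C·m.
On the perpendicular bisector E = kp/r³ (half the axial value at the same distance).
E = (8.99×10⁹)(2.73×10⁻⁷) / (2.60)³ = 139.6 N/C.

E ≈ 140 N/C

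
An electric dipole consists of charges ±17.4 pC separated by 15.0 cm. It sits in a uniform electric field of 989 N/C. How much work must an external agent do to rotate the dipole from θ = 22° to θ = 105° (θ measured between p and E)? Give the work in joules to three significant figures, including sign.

W ≈ 3.06×10⁻⁹ J

Dipole moment p = qd = (1.74×10⁻¹¹ C)(0.150 m) = 2.61×10⁻¹² C·m.
W_ext = ΔU = U(θ₂) − U(θ₁) = −pE cosθ₂ − (−pE cosθ₁) = pE(cosθ₁ − cosθ₂).
W = (2.61×10⁻¹²)(989)·(cos22° − cos105°) = (2.581×10⁻⁹)·(+1.1860) = 3.061×10⁻⁹ J.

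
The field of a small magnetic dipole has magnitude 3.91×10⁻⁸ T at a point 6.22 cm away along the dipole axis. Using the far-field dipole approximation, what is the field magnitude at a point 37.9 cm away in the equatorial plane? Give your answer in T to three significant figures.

B ≈ 8.64×10⁻¹¹ T

Dipole fields scale as 1/r³ in the far field.
The axial field is twice the equatorial field at the same r, so the geometry factor is 1/2.
B₂ = B₁ · (1/2) · (r₁/r₂)³ = 3.91×10⁻⁸ · 0.5 · (6.22/37.9)³.
(r₁/r₂)³ = (0.1641)³ = 0.00442.
B₂ ≈ 8.642×10⁻¹¹ T.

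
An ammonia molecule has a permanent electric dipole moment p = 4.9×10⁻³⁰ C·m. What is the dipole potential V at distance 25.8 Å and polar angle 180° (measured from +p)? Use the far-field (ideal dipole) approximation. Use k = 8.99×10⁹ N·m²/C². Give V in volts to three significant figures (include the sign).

The dipole potential is V = kp cosθ / r².
V = (8.99×10⁹)(4.90×10⁻³⁰)·cos180° / (2.58×10⁻⁹)² = -0.006618 V.

V ≈ -0.00662 V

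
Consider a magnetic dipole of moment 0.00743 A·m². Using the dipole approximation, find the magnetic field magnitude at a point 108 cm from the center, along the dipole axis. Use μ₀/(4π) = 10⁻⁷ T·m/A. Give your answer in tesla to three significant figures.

B ≈ 1.18×10⁻⁹ T

On axis B = (μ₀/4π)·2m/r³.
B = 2·(10⁻⁷)·(0.00743) / (1.08)³ = 1.180×10⁻⁹ T.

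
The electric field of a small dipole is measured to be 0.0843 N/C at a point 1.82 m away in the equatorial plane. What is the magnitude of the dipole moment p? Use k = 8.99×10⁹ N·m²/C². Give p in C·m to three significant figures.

In the equatorial plane E = kp/r³, so p = Er³/(k).
p = (0.0843)·(1.82)³ / (8.99×10⁹) = 5.653×10⁻¹¹ C·m.

p ≈ 5.65×10⁻¹¹ C·m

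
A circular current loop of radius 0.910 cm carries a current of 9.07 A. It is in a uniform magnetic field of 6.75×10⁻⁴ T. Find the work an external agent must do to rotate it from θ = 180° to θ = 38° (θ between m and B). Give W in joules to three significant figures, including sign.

Magnetic moment m = IA = Iπa² = (9.07)·π·(0.00910)² = 0.00236 A·m².
W_ext = ΔU = −mB cosθ₂ + mB cosθ₁ = mB(cosθ₁ − cosθ₂).
W = (0.00236)(6.75×10⁻⁴)·(cos180° − cos38°) = (1.593×10⁻⁶)·(-1.7880) = -2.848×10⁻⁶ J.

W ≈ -2.85×10⁻⁶ J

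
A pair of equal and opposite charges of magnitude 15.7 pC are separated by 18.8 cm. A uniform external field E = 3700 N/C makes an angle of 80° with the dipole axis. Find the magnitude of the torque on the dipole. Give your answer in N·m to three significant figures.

Dipole moment p = qd = (1.57×10⁻¹¹ C)(0.188 m) = 2.952×10⁻¹² C·m.
Torque on an electric dipole: τ = pE sinθ.
τ = (2.952×10⁻¹²)(3700)·sin80° = 1.076×10⁻⁸ N·m.

τ ≈ 1.08×10⁻⁸ N·m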